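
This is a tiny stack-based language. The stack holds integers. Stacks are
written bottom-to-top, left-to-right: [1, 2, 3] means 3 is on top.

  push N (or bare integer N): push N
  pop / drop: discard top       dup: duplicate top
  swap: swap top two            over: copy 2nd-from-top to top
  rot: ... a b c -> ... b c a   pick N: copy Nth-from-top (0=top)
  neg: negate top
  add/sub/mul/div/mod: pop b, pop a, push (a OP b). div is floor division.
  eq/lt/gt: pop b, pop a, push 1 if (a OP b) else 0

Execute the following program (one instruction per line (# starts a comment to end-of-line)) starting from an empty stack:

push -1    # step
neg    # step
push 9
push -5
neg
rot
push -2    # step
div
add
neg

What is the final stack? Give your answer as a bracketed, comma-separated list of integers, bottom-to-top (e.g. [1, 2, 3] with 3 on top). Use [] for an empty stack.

After 'push -1': [-1]
After 'neg': [1]
After 'push 9': [1, 9]
After 'push -5': [1, 9, -5]
After 'neg': [1, 9, 5]
After 'rot': [9, 5, 1]
After 'push -2': [9, 5, 1, -2]
After 'div': [9, 5, -1]
After 'add': [9, 4]
After 'neg': [9, -4]

Answer: [9, -4]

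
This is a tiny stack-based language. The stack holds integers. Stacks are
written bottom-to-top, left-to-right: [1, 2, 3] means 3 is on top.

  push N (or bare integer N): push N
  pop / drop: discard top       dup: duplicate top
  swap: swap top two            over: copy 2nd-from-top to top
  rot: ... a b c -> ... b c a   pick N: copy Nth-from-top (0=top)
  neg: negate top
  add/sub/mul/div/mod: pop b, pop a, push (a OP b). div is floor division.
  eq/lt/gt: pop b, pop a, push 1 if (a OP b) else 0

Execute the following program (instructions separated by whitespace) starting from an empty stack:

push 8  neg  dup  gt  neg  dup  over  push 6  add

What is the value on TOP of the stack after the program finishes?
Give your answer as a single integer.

Answer: 6

Derivation:
After 'push 8': [8]
After 'neg': [-8]
After 'dup': [-8, -8]
After 'gt': [0]
After 'neg': [0]
After 'dup': [0, 0]
After 'over': [0, 0, 0]
After 'push 6': [0, 0, 0, 6]
After 'add': [0, 0, 6]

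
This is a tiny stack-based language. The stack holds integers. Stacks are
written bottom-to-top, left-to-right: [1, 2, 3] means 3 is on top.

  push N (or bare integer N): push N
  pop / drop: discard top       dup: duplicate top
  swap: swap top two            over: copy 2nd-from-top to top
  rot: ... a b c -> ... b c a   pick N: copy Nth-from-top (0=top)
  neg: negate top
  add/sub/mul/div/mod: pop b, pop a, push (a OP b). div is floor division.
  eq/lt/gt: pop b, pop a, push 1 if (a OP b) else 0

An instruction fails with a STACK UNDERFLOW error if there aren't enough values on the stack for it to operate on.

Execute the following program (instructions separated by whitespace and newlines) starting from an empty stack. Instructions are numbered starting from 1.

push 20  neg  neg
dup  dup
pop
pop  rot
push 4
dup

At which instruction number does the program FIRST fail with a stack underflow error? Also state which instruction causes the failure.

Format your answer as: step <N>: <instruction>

Answer: step 8: rot

Derivation:
Step 1 ('push 20'): stack = [20], depth = 1
Step 2 ('neg'): stack = [-20], depth = 1
Step 3 ('neg'): stack = [20], depth = 1
Step 4 ('dup'): stack = [20, 20], depth = 2
Step 5 ('dup'): stack = [20, 20, 20], depth = 3
Step 6 ('pop'): stack = [20, 20], depth = 2
Step 7 ('pop'): stack = [20], depth = 1
Step 8 ('rot'): needs 3 value(s) but depth is 1 — STACK UNDERFLOW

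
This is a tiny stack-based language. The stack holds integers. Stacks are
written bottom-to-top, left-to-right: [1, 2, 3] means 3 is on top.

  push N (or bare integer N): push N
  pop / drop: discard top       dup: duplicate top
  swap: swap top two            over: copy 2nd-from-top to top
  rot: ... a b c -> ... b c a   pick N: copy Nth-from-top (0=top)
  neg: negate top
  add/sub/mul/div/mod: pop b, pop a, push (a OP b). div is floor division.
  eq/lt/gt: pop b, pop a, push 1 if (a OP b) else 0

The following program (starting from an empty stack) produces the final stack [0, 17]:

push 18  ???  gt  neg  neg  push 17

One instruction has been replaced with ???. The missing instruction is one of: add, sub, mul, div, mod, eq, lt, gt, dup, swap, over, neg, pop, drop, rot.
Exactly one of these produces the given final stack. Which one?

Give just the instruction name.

Stack before ???: [18]
Stack after ???:  [18, 18]
The instruction that transforms [18] -> [18, 18] is: dup

Answer: dup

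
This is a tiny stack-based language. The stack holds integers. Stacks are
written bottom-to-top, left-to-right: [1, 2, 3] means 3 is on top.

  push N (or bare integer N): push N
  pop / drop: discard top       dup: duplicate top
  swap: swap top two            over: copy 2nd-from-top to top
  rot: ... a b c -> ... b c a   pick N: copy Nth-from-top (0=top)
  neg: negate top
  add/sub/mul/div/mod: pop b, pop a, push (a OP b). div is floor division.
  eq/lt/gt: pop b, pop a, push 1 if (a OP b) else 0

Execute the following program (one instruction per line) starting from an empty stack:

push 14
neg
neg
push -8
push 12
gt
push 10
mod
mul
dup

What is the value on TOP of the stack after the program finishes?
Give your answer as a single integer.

Answer: 0

Derivation:
After 'push 14': [14]
After 'neg': [-14]
After 'neg': [14]
After 'push -8': [14, -8]
After 'push 12': [14, -8, 12]
After 'gt': [14, 0]
After 'push 10': [14, 0, 10]
After 'mod': [14, 0]
After 'mul': [0]
After 'dup': [0, 0]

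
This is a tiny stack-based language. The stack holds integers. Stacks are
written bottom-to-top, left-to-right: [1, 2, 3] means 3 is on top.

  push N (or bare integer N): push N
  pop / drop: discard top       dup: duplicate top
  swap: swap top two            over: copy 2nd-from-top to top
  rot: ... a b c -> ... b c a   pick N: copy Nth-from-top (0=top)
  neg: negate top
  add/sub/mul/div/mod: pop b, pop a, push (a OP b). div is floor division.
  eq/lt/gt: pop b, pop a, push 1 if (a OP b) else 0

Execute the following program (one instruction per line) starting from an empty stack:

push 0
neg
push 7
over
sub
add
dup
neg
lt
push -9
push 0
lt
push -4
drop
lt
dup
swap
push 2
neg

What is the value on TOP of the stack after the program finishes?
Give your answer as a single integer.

After 'push 0': [0]
After 'neg': [0]
After 'push 7': [0, 7]
After 'over': [0, 7, 0]
After 'sub': [0, 7]
After 'add': [7]
After 'dup': [7, 7]
After 'neg': [7, -7]
After 'lt': [0]
After 'push -9': [0, -9]
After 'push 0': [0, -9, 0]
After 'lt': [0, 1]
After 'push -4': [0, 1, -4]
After 'drop': [0, 1]
After 'lt': [1]
After 'dup': [1, 1]
After 'swap': [1, 1]
After 'push 2': [1, 1, 2]
After 'neg': [1, 1, -2]

Answer: -2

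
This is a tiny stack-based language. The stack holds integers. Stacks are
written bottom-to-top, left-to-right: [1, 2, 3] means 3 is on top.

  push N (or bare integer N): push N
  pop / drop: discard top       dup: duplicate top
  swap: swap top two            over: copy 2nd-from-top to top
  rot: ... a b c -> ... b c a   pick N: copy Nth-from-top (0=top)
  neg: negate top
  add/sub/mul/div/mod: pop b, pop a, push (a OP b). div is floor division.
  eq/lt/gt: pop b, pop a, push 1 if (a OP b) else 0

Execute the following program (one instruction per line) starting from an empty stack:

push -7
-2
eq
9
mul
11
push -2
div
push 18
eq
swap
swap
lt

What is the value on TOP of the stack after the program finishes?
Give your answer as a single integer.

Answer: 0

Derivation:
After 'push -7': [-7]
After 'push -2': [-7, -2]
After 'eq': [0]
After 'push 9': [0, 9]
After 'mul': [0]
After 'push 11': [0, 11]
After 'push -2': [0, 11, -2]
After 'div': [0, -6]
After 'push 18': [0, -6, 18]
After 'eq': [0, 0]
After 'swap': [0, 0]
After 'swap': [0, 0]
After 'lt': [0]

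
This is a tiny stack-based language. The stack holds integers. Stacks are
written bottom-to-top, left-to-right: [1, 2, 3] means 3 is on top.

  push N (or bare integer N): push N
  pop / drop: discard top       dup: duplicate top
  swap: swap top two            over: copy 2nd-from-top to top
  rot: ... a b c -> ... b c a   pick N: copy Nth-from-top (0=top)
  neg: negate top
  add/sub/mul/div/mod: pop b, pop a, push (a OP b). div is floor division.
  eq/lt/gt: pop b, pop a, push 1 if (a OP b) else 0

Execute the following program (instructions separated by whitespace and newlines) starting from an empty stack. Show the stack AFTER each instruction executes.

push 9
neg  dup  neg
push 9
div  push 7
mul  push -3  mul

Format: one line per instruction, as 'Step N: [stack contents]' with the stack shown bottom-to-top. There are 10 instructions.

Step 1: [9]
Step 2: [-9]
Step 3: [-9, -9]
Step 4: [-9, 9]
Step 5: [-9, 9, 9]
Step 6: [-9, 1]
Step 7: [-9, 1, 7]
Step 8: [-9, 7]
Step 9: [-9, 7, -3]
Step 10: [-9, -21]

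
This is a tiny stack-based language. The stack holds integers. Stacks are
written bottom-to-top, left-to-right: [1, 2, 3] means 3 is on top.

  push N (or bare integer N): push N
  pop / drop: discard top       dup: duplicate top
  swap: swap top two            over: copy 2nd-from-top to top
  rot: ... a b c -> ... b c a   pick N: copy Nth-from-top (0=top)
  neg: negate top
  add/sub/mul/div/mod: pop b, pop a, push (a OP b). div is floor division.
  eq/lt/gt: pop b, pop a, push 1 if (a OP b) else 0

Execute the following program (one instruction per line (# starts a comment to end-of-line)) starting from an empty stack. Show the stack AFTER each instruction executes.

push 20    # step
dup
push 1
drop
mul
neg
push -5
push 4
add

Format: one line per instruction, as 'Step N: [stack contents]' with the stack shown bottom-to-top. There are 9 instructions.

Step 1: [20]
Step 2: [20, 20]
Step 3: [20, 20, 1]
Step 4: [20, 20]
Step 5: [400]
Step 6: [-400]
Step 7: [-400, -5]
Step 8: [-400, -5, 4]
Step 9: [-400, -1]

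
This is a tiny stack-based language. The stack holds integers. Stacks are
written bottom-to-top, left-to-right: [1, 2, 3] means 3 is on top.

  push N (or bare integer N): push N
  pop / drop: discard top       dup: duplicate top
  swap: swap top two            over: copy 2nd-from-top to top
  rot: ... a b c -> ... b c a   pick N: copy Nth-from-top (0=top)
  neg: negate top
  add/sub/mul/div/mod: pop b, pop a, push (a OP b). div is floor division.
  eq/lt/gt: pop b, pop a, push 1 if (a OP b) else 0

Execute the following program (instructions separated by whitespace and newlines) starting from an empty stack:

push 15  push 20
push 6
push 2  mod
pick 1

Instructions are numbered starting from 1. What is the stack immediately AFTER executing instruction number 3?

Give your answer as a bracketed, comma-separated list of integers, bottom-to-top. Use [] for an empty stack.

Step 1 ('push 15'): [15]
Step 2 ('push 20'): [15, 20]
Step 3 ('push 6'): [15, 20, 6]

Answer: [15, 20, 6]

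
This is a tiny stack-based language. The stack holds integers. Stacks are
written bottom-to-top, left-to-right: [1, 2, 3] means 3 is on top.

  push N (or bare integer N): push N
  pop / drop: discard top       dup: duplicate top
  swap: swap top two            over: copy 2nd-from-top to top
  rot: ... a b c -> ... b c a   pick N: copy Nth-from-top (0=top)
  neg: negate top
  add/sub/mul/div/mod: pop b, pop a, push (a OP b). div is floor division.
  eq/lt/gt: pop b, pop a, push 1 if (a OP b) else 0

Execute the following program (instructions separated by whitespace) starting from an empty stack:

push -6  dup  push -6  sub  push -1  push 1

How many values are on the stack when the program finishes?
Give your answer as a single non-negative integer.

After 'push -6': stack = [-6] (depth 1)
After 'dup': stack = [-6, -6] (depth 2)
After 'push -6': stack = [-6, -6, -6] (depth 3)
After 'sub': stack = [-6, 0] (depth 2)
After 'push -1': stack = [-6, 0, -1] (depth 3)
After 'push 1': stack = [-6, 0, -1, 1] (depth 4)

Answer: 4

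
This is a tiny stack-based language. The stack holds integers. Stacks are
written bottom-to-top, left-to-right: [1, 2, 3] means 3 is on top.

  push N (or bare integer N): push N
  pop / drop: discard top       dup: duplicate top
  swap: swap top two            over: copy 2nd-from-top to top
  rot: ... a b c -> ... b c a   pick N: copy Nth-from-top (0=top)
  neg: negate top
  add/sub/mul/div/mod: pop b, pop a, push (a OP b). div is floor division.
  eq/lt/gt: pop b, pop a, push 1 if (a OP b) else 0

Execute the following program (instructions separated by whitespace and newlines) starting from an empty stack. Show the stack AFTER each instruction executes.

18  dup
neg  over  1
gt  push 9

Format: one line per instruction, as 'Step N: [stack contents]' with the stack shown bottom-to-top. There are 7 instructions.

Step 1: [18]
Step 2: [18, 18]
Step 3: [18, -18]
Step 4: [18, -18, 18]
Step 5: [18, -18, 18, 1]
Step 6: [18, -18, 1]
Step 7: [18, -18, 1, 9]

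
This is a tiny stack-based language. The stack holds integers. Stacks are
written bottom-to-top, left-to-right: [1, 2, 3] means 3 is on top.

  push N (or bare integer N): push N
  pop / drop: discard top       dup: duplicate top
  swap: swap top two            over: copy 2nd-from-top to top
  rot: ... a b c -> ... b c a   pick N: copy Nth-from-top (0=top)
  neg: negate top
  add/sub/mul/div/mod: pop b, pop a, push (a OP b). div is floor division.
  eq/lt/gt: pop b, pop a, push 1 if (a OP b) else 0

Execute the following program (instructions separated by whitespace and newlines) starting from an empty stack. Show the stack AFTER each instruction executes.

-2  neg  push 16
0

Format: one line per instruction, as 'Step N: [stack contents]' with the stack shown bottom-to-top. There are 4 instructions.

Step 1: [-2]
Step 2: [2]
Step 3: [2, 16]
Step 4: [2, 16, 0]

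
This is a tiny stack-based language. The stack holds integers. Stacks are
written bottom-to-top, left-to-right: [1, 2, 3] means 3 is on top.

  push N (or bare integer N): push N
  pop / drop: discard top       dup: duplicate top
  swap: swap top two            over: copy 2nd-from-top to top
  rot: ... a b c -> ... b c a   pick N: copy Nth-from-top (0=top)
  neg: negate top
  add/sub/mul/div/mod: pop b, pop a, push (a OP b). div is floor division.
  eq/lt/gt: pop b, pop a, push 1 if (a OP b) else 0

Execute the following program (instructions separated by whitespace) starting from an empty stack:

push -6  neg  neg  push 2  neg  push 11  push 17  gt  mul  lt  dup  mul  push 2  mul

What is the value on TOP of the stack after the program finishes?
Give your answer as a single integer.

After 'push -6': [-6]
After 'neg': [6]
After 'neg': [-6]
After 'push 2': [-6, 2]
After 'neg': [-6, -2]
After 'push 11': [-6, -2, 11]
After 'push 17': [-6, -2, 11, 17]
After 'gt': [-6, -2, 0]
After 'mul': [-6, 0]
After 'lt': [1]
After 'dup': [1, 1]
After 'mul': [1]
After 'push 2': [1, 2]
After 'mul': [2]

Answer: 2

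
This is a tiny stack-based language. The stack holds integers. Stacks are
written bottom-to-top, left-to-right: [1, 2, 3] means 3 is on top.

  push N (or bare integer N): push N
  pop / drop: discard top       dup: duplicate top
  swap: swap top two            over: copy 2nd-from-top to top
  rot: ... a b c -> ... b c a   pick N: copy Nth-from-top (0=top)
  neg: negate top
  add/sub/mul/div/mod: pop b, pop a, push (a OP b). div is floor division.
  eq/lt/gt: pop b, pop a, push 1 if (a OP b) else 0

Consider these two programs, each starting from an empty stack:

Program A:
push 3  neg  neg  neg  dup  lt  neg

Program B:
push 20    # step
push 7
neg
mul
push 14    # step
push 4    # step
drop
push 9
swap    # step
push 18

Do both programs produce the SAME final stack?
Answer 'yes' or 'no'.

Answer: no

Derivation:
Program A trace:
  After 'push 3': [3]
  After 'neg': [-3]
  After 'neg': [3]
  After 'neg': [-3]
  After 'dup': [-3, -3]
  After 'lt': [0]
  After 'neg': [0]
Program A final stack: [0]

Program B trace:
  After 'push 20': [20]
  After 'push 7': [20, 7]
  After 'neg': [20, -7]
  After 'mul': [-140]
  After 'push 14': [-140, 14]
  After 'push 4': [-140, 14, 4]
  After 'drop': [-140, 14]
  After 'push 9': [-140, 14, 9]
  After 'swap': [-140, 9, 14]
  After 'push 18': [-140, 9, 14, 18]
Program B final stack: [-140, 9, 14, 18]
Same: no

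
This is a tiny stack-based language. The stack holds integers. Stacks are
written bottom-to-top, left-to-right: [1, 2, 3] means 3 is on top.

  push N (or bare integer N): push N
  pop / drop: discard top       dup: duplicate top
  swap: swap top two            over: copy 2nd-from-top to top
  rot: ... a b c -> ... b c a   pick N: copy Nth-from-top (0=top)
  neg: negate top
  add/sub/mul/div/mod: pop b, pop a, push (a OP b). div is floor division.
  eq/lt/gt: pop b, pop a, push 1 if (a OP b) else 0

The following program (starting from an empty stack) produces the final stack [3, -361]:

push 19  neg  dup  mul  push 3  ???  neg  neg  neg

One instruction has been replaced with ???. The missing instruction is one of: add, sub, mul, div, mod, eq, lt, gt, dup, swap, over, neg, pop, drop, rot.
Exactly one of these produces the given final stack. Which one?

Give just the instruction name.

Answer: swap

Derivation:
Stack before ???: [361, 3]
Stack after ???:  [3, 361]
The instruction that transforms [361, 3] -> [3, 361] is: swap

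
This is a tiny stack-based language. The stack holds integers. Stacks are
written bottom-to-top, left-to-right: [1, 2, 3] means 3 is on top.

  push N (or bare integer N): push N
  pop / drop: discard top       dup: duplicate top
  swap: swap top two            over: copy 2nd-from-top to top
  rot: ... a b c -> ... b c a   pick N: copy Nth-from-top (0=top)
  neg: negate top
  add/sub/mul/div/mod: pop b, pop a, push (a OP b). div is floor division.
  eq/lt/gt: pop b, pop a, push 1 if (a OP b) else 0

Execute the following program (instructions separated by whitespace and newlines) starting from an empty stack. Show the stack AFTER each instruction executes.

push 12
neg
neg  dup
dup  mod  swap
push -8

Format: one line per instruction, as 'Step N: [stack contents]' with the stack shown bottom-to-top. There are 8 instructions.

Step 1: [12]
Step 2: [-12]
Step 3: [12]
Step 4: [12, 12]
Step 5: [12, 12, 12]
Step 6: [12, 0]
Step 7: [0, 12]
Step 8: [0, 12, -8]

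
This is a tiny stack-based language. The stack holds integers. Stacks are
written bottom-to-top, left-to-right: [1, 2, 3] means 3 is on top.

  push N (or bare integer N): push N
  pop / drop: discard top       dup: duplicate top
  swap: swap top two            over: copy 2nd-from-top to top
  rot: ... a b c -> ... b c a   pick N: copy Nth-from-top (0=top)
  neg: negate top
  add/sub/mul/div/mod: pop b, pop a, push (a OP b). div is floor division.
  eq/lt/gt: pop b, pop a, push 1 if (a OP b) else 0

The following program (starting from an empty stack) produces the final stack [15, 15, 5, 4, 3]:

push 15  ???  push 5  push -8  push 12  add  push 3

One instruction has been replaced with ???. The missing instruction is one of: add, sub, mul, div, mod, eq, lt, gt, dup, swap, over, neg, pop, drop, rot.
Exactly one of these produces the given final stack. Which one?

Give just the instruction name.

Answer: dup

Derivation:
Stack before ???: [15]
Stack after ???:  [15, 15]
The instruction that transforms [15] -> [15, 15] is: dup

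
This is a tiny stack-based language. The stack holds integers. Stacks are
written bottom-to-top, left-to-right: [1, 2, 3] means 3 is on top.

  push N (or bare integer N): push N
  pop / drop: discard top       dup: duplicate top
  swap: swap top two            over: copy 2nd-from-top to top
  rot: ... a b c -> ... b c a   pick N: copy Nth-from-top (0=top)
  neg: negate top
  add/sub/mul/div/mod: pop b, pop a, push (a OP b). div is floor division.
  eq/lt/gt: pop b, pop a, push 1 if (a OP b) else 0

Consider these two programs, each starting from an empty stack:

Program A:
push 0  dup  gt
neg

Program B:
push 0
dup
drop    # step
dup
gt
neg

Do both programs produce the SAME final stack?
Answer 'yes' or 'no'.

Program A trace:
  After 'push 0': [0]
  After 'dup': [0, 0]
  After 'gt': [0]
  After 'neg': [0]
Program A final stack: [0]

Program B trace:
  After 'push 0': [0]
  After 'dup': [0, 0]
  After 'drop': [0]
  After 'dup': [0, 0]
  After 'gt': [0]
  After 'neg': [0]
Program B final stack: [0]
Same: yes

Answer: yes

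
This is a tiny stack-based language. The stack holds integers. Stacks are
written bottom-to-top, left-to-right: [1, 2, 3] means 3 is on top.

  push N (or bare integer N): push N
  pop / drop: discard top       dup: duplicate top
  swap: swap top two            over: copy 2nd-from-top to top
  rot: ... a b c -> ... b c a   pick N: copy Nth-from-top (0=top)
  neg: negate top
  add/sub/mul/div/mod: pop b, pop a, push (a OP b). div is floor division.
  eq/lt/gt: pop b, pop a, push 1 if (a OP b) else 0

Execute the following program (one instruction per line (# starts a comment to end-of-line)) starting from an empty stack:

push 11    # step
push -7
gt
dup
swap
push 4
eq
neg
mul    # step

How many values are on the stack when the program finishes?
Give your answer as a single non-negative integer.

Answer: 1

Derivation:
After 'push 11': stack = [11] (depth 1)
After 'push -7': stack = [11, -7] (depth 2)
After 'gt': stack = [1] (depth 1)
After 'dup': stack = [1, 1] (depth 2)
After 'swap': stack = [1, 1] (depth 2)
After 'push 4': stack = [1, 1, 4] (depth 3)
After 'eq': stack = [1, 0] (depth 2)
After 'neg': stack = [1, 0] (depth 2)
After 'mul': stack = [0] (depth 1)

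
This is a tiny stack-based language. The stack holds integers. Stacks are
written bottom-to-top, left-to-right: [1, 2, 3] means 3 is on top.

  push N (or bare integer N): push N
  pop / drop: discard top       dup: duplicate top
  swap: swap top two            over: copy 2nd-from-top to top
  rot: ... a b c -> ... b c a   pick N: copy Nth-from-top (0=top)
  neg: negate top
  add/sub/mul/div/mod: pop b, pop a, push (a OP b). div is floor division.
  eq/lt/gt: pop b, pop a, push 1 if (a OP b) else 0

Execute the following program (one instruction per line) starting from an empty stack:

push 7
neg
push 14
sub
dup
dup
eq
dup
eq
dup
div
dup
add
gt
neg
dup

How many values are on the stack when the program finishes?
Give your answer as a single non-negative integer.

After 'push 7': stack = [7] (depth 1)
After 'neg': stack = [-7] (depth 1)
After 'push 14': stack = [-7, 14] (depth 2)
After 'sub': stack = [-21] (depth 1)
After 'dup': stack = [-21, -21] (depth 2)
After 'dup': stack = [-21, -21, -21] (depth 3)
After 'eq': stack = [-21, 1] (depth 2)
After 'dup': stack = [-21, 1, 1] (depth 3)
After 'eq': stack = [-21, 1] (depth 2)
After 'dup': stack = [-21, 1, 1] (depth 3)
After 'div': stack = [-21, 1] (depth 2)
After 'dup': stack = [-21, 1, 1] (depth 3)
After 'add': stack = [-21, 2] (depth 2)
After 'gt': stack = [0] (depth 1)
After 'neg': stack = [0] (depth 1)
After 'dup': stack = [0, 0] (depth 2)

Answer: 2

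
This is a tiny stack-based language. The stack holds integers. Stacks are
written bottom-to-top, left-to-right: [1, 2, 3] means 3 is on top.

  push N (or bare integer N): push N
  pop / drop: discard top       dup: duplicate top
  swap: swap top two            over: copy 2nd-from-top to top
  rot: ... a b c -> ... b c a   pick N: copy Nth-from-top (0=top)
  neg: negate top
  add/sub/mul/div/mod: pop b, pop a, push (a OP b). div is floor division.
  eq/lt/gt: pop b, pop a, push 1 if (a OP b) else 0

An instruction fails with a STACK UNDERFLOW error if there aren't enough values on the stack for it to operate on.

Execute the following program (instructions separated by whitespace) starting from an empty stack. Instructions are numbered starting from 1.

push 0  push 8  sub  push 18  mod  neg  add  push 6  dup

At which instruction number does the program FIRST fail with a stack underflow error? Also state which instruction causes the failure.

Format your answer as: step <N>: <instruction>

Step 1 ('push 0'): stack = [0], depth = 1
Step 2 ('push 8'): stack = [0, 8], depth = 2
Step 3 ('sub'): stack = [-8], depth = 1
Step 4 ('push 18'): stack = [-8, 18], depth = 2
Step 5 ('mod'): stack = [10], depth = 1
Step 6 ('neg'): stack = [-10], depth = 1
Step 7 ('add'): needs 2 value(s) but depth is 1 — STACK UNDERFLOW

Answer: step 7: add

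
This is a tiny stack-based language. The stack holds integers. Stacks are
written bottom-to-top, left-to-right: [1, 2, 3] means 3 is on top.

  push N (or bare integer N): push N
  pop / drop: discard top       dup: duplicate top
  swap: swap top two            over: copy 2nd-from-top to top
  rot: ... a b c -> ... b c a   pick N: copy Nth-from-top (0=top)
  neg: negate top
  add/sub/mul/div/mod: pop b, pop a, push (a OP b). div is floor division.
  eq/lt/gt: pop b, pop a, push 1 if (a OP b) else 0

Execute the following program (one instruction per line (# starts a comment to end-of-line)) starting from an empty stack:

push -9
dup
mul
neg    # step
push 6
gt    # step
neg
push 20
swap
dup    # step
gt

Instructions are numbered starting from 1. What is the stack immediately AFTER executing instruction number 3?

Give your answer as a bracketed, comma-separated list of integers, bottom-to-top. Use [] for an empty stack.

Step 1 ('push -9'): [-9]
Step 2 ('dup'): [-9, -9]
Step 3 ('mul'): [81]

Answer: [81]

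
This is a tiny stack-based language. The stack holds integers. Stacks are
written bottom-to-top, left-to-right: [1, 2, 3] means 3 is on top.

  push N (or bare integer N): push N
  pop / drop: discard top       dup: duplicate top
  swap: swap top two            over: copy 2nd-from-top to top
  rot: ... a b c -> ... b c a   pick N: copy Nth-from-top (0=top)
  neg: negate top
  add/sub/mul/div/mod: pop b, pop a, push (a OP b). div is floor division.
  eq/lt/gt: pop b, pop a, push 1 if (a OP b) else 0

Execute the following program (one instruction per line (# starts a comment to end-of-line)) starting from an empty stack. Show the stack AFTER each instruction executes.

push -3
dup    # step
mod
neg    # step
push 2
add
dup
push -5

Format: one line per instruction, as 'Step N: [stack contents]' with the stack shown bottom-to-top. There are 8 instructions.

Step 1: [-3]
Step 2: [-3, -3]
Step 3: [0]
Step 4: [0]
Step 5: [0, 2]
Step 6: [2]
Step 7: [2, 2]
Step 8: [2, 2, -5]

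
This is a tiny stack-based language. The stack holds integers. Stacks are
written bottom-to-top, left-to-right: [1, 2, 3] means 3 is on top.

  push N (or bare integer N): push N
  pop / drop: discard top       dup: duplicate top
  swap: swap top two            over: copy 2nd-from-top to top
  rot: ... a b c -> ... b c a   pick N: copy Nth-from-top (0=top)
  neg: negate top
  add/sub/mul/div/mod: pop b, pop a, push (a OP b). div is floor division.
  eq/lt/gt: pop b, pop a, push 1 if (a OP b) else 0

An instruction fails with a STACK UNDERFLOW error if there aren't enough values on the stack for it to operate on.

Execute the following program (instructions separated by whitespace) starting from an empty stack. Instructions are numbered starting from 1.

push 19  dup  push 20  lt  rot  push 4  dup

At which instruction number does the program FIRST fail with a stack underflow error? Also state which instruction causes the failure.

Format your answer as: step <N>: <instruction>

Answer: step 5: rot

Derivation:
Step 1 ('push 19'): stack = [19], depth = 1
Step 2 ('dup'): stack = [19, 19], depth = 2
Step 3 ('push 20'): stack = [19, 19, 20], depth = 3
Step 4 ('lt'): stack = [19, 1], depth = 2
Step 5 ('rot'): needs 3 value(s) but depth is 2 — STACK UNDERFLOW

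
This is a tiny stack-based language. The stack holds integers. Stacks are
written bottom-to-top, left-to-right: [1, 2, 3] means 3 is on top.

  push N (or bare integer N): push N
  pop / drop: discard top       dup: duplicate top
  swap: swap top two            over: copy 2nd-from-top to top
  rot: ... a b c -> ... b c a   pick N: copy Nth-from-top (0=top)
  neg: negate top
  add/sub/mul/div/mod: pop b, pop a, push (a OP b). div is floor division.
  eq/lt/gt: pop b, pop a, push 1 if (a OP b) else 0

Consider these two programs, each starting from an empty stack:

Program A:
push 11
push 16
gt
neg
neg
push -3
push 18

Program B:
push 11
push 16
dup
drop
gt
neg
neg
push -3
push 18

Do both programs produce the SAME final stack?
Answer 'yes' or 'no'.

Answer: yes

Derivation:
Program A trace:
  After 'push 11': [11]
  After 'push 16': [11, 16]
  After 'gt': [0]
  After 'neg': [0]
  After 'neg': [0]
  After 'push -3': [0, -3]
  After 'push 18': [0, -3, 18]
Program A final stack: [0, -3, 18]

Program B trace:
  After 'push 11': [11]
  After 'push 16': [11, 16]
  After 'dup': [11, 16, 16]
  After 'drop': [11, 16]
  After 'gt': [0]
  After 'neg': [0]
  After 'neg': [0]
  After 'push -3': [0, -3]
  After 'push 18': [0, -3, 18]
Program B final stack: [0, -3, 18]
Same: yes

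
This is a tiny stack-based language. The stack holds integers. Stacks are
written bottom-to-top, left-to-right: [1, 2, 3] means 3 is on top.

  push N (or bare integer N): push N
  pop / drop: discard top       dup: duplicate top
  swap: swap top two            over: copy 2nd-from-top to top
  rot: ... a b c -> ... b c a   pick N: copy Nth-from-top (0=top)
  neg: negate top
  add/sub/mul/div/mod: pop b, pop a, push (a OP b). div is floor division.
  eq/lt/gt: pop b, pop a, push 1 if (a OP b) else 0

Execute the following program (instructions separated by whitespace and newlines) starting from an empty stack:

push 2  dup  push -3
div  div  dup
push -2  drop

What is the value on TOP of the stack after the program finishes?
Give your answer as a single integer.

Answer: -2

Derivation:
After 'push 2': [2]
After 'dup': [2, 2]
After 'push -3': [2, 2, -3]
After 'div': [2, -1]
After 'div': [-2]
After 'dup': [-2, -2]
After 'push -2': [-2, -2, -2]
After 'drop': [-2, -2]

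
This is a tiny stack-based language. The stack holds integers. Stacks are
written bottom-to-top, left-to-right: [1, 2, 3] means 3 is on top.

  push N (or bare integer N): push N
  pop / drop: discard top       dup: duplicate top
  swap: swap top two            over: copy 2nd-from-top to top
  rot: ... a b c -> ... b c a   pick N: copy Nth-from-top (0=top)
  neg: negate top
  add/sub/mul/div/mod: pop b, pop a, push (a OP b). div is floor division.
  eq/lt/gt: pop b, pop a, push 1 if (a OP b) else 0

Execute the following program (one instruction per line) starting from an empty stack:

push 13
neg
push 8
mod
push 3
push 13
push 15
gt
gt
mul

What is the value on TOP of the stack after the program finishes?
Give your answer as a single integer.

After 'push 13': [13]
After 'neg': [-13]
After 'push 8': [-13, 8]
After 'mod': [3]
After 'push 3': [3, 3]
After 'push 13': [3, 3, 13]
After 'push 15': [3, 3, 13, 15]
After 'gt': [3, 3, 0]
After 'gt': [3, 1]
After 'mul': [3]

Answer: 3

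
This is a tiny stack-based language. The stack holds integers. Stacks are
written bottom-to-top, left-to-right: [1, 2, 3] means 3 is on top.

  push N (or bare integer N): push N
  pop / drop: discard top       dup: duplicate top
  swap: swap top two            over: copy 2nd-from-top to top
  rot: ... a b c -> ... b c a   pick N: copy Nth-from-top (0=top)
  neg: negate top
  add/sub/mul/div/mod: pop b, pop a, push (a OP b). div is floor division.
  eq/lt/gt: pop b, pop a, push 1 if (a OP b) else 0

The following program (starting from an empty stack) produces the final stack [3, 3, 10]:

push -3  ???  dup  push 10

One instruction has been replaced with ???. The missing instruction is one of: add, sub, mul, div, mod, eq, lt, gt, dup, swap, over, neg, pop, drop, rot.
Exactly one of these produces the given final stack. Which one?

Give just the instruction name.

Stack before ???: [-3]
Stack after ???:  [3]
The instruction that transforms [-3] -> [3] is: neg

Answer: neg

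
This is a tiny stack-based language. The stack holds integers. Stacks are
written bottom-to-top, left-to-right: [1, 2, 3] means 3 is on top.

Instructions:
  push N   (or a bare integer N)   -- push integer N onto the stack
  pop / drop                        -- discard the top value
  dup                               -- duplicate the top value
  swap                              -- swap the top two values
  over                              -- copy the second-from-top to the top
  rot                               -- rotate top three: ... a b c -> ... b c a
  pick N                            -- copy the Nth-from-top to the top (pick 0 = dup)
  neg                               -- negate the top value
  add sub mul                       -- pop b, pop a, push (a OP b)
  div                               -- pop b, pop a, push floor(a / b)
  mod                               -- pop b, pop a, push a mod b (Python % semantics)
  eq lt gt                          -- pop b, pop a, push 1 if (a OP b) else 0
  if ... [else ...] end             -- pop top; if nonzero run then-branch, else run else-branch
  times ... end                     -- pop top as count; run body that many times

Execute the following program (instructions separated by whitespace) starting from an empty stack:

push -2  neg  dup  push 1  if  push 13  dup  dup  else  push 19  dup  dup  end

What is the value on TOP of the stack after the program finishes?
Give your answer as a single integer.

After 'push -2': [-2]
After 'neg': [2]
After 'dup': [2, 2]
After 'push 1': [2, 2, 1]
After 'if': [2, 2]
After 'push 13': [2, 2, 13]
After 'dup': [2, 2, 13, 13]
After 'dup': [2, 2, 13, 13, 13]

Answer: 13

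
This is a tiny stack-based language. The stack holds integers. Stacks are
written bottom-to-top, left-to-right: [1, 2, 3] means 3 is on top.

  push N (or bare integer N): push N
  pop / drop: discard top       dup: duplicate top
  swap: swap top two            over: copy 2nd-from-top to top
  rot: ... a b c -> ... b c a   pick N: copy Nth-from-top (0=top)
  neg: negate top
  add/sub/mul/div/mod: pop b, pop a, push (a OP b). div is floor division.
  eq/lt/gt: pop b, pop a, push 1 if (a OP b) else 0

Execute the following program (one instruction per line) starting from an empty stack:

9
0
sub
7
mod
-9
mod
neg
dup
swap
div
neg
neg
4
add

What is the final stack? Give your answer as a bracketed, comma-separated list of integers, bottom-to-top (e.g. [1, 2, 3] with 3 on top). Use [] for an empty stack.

Answer: [5]

Derivation:
After 'push 9': [9]
After 'push 0': [9, 0]
After 'sub': [9]
After 'push 7': [9, 7]
After 'mod': [2]
After 'push -9': [2, -9]
After 'mod': [-7]
After 'neg': [7]
After 'dup': [7, 7]
After 'swap': [7, 7]
After 'div': [1]
After 'neg': [-1]
After 'neg': [1]
After 'push 4': [1, 4]
After 'add': [5]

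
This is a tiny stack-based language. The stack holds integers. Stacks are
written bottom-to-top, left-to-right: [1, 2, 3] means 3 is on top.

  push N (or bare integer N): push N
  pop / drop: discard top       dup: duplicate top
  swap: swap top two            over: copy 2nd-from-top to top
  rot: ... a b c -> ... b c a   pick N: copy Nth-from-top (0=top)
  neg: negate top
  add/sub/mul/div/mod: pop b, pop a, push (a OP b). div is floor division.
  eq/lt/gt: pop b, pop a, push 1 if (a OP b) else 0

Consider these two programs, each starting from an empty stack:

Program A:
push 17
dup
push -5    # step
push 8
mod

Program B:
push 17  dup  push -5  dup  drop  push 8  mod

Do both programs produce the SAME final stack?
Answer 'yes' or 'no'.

Answer: yes

Derivation:
Program A trace:
  After 'push 17': [17]
  After 'dup': [17, 17]
  After 'push -5': [17, 17, -5]
  After 'push 8': [17, 17, -5, 8]
  After 'mod': [17, 17, 3]
Program A final stack: [17, 17, 3]

Program B trace:
  After 'push 17': [17]
  After 'dup': [17, 17]
  After 'push -5': [17, 17, -5]
  After 'dup': [17, 17, -5, -5]
  After 'drop': [17, 17, -5]
  After 'push 8': [17, 17, -5, 8]
  After 'mod': [17, 17, 3]
Program B final stack: [17, 17, 3]
Same: yes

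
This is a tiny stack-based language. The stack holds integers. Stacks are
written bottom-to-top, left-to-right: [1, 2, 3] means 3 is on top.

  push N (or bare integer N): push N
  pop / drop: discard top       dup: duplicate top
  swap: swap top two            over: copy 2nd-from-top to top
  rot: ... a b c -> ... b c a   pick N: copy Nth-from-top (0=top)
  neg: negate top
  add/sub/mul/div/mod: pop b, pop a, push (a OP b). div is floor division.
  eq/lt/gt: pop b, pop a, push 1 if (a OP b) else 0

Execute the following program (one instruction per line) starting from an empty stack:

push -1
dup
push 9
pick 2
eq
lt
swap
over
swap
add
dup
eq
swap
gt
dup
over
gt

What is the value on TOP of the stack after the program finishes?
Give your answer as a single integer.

Answer: 0

Derivation:
After 'push -1': [-1]
After 'dup': [-1, -1]
After 'push 9': [-1, -1, 9]
After 'pick 2': [-1, -1, 9, -1]
After 'eq': [-1, -1, 0]
After 'lt': [-1, 1]
After 'swap': [1, -1]
After 'over': [1, -1, 1]
After 'swap': [1, 1, -1]
After 'add': [1, 0]
After 'dup': [1, 0, 0]
After 'eq': [1, 1]
After 'swap': [1, 1]
After 'gt': [0]
After 'dup': [0, 0]
After 'over': [0, 0, 0]
After 'gt': [0, 0]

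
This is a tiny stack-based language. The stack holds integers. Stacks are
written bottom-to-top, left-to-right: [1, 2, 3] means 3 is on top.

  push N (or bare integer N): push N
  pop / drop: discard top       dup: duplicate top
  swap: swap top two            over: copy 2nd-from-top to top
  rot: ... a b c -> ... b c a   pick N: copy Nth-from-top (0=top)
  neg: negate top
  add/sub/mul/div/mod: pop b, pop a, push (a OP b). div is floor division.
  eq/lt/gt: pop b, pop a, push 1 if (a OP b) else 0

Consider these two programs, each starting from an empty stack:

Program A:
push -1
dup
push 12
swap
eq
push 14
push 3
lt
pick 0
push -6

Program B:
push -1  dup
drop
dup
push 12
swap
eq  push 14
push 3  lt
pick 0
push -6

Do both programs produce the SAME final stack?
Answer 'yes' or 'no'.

Program A trace:
  After 'push -1': [-1]
  After 'dup': [-1, -1]
  After 'push 12': [-1, -1, 12]
  After 'swap': [-1, 12, -1]
  After 'eq': [-1, 0]
  After 'push 14': [-1, 0, 14]
  After 'push 3': [-1, 0, 14, 3]
  After 'lt': [-1, 0, 0]
  After 'pick 0': [-1, 0, 0, 0]
  After 'push -6': [-1, 0, 0, 0, -6]
Program A final stack: [-1, 0, 0, 0, -6]

Program B trace:
  After 'push -1': [-1]
  After 'dup': [-1, -1]
  After 'drop': [-1]
  After 'dup': [-1, -1]
  After 'push 12': [-1, -1, 12]
  After 'swap': [-1, 12, -1]
  After 'eq': [-1, 0]
  After 'push 14': [-1, 0, 14]
  After 'push 3': [-1, 0, 14, 3]
  After 'lt': [-1, 0, 0]
  After 'pick 0': [-1, 0, 0, 0]
  After 'push -6': [-1, 0, 0, 0, -6]
Program B final stack: [-1, 0, 0, 0, -6]
Same: yes

Answer: yes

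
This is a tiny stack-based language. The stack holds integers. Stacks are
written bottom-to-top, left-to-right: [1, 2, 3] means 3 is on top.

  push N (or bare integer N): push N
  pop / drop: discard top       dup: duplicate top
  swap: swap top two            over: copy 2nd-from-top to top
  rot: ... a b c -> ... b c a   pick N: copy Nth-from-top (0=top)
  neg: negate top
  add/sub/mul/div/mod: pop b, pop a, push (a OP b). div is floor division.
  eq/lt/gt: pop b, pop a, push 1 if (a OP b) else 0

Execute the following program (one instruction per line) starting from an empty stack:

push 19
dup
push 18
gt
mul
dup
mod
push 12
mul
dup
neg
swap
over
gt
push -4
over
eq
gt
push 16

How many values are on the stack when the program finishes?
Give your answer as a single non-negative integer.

Answer: 3

Derivation:
After 'push 19': stack = [19] (depth 1)
After 'dup': stack = [19, 19] (depth 2)
After 'push 18': stack = [19, 19, 18] (depth 3)
After 'gt': stack = [19, 1] (depth 2)
After 'mul': stack = [19] (depth 1)
After 'dup': stack = [19, 19] (depth 2)
After 'mod': stack = [0] (depth 1)
After 'push 12': stack = [0, 12] (depth 2)
After 'mul': stack = [0] (depth 1)
After 'dup': stack = [0, 0] (depth 2)
After 'neg': stack = [0, 0] (depth 2)
After 'swap': stack = [0, 0] (depth 2)
After 'over': stack = [0, 0, 0] (depth 3)
After 'gt': stack = [0, 0] (depth 2)
After 'push -4': stack = [0, 0, -4] (depth 3)
After 'over': stack = [0, 0, -4, 0] (depth 4)
After 'eq': stack = [0, 0, 0] (depth 3)
After 'gt': stack = [0, 0] (depth 2)
After 'push 16': stack = [0, 0, 16] (depth 3)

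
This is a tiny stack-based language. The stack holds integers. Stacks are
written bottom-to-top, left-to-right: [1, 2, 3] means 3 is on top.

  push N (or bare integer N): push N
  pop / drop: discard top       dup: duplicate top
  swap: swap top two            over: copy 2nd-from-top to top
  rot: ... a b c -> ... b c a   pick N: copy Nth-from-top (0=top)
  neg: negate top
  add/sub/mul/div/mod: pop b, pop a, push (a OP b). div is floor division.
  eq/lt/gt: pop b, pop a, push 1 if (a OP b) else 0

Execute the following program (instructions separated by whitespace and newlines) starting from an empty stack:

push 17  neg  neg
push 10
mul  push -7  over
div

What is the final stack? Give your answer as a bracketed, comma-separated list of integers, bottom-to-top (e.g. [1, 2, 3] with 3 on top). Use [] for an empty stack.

After 'push 17': [17]
After 'neg': [-17]
After 'neg': [17]
After 'push 10': [17, 10]
After 'mul': [170]
After 'push -7': [170, -7]
After 'over': [170, -7, 170]
After 'div': [170, -1]

Answer: [170, -1]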